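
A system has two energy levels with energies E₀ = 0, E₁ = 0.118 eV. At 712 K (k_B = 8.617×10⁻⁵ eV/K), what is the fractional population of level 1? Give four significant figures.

0.1275

k_BT = 8.617×10⁻⁵ × 712 K = 0.0613530 eV.
Eᵢ/kT = 0, 1.92330.
Z = Σ e^(−Eᵢ/kT) = e^(−0) + e^(−1.92330) = 1.00000 + 0.146124 = 1.14612.
P₁ = e^(−E₁/kT) / Z = 0.146124/1.14612 = 0.1275.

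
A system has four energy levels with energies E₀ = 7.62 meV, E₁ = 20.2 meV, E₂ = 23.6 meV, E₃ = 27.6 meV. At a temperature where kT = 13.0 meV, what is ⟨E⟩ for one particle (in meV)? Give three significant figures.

14.9 meV

Eᵢ/kT = 0.58615, 1.5538, 1.8154, 2.1231.
Z = Σ e^(−Eᵢ/kT) = e^(−0.58615) + e^(−1.5538) + e^(−1.8154) + e^(−2.1231) = 0.55647 + 0.21144 + 0.16277 + 0.11966 = 1.0503.
⟨E⟩ = Σ Eᵢ e^(−Eᵢ/kT) / Z = (7.62·0.55647 + 20.2·0.21144 + 23.6·0.16277 + 27.6·0.11966) / 1.0503 = 14.9 meV.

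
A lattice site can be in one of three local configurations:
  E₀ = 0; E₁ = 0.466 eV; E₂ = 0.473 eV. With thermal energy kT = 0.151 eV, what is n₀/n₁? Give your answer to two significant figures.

22

n₀/n₁ = exp[−(E₀−E₁)/kT] = exp(−(-0.466 eV)/(0.151 eV)) = exp(3.086) = 22.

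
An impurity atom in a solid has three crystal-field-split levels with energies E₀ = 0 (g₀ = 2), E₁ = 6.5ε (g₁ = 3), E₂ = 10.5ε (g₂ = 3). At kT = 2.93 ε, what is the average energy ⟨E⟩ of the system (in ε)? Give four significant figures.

1.243 ε

Eᵢ/kT = 0, 2.21843, 3.58362.
Z = Σ gᵢe^(−Eᵢ/kT) = 2·e^(−0) + 3·e^(−2.21843) + 3·e^(−3.58362) = 2.00000 + 0.326339 + 0.0833249 = 2.40966.
⟨E⟩ = Σ Eᵢ gᵢe^(−Eᵢ/kT) / Z = (0·2.00000 + 6.5·0.326339 + 10.5·0.0833249) / 2.40966 = 1.243 ε.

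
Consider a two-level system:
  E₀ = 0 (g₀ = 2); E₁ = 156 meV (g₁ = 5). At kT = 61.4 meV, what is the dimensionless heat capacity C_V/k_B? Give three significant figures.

Eᵢ/kT = 0, 2.5407.
Z = Σ gᵢe^(−Eᵢ/kT) = 2·e^(−0) + 5·e^(−2.5407) = 2.0000 + 0.39406 = 2.3941.
⟨E⟩ = 25.677 meV, ⟨E²⟩ = 4005.6 meV².
C_V/k_B = (⟨E²⟩ − ⟨E⟩²)/(kT)² = (4005.6 − 659.31)/3770.0 = 0.888.

0.888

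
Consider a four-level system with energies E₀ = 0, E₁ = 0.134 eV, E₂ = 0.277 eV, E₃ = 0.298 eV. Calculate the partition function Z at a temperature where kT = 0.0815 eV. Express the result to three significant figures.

Z = 1.25

Eᵢ/kT = 0, 1.6442, 3.3988, 3.6564.
Z = Σ e^(−Eᵢ/kT) = e^(−0) + e^(−1.6442) + e^(−3.3988) + e^(−3.6564) = 1.0000 + 0.19317 + 0.033413 + 0.025825 = 1.2524.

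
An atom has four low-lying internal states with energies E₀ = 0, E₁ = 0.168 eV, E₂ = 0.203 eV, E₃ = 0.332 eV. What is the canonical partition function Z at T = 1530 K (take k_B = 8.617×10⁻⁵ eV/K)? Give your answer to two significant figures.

k_BT = 8.617×10⁻⁵ × 1530 K = 0.1318 eV.
Eᵢ/kT = 0, 1.275, 1.540, 2.519.
Z = Σ e^(−Eᵢ/kT) = e^(−0) + e^(−1.275) + e^(−1.540) + e^(−2.519) = 1.000 + 0.2794 + 0.2144 + 0.08054 = 1.574.

Z = 1.6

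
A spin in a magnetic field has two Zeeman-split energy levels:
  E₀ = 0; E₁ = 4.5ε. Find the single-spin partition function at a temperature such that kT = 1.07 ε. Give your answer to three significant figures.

Z = 1.01

Eᵢ/kT = 0, 4.2056.
Z = Σ e^(−Eᵢ/kT) = e^(−0) + e^(−4.2056) = 1.0000 + 0.014912 = 1.0149.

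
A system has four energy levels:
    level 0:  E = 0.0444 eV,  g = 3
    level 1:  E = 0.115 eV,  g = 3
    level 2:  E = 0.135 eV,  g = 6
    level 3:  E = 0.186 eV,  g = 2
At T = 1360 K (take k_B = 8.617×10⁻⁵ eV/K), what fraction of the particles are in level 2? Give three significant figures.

k_BT = 8.617×10⁻⁵ × 1360 K = 0.11719 eV.
Eᵢ/kT = 0.37887, 0.98131, 1.1520, 1.5872.
Z = Σ gᵢe^(−Eᵢ/kT) = 3·e^(−0.37887) + 3·e^(−0.98131) + 6·e^(−1.1520) + 2·e^(−1.5872) = 2.0539 + 1.1245 + 1.8960 + 0.40899 = 5.4834.
P₂ = g₂ e^(−E₂/kT) / Z = 1.8960/5.4834 = 0.346.

0.346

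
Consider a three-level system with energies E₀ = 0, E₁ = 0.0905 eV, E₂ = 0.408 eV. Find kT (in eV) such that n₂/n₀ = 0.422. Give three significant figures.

0.473 eV

n₂/n₀ = exp[−(E₂−E₀)/kT] = 0.422.
⇒ (E₂−E₀)/kT = ln(1/0.422) = ln(2.3697) = 0.86276.
kT = 0.408 eV / 0.86276 = 0.473 eV.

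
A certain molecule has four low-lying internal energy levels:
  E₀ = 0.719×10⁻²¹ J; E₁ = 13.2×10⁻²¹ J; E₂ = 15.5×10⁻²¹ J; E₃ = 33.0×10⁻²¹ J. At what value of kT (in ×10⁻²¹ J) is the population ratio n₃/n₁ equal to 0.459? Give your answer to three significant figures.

25.4 ×10⁻²¹ J

n₃/n₁ = exp[−(E₃−E₁)/kT] = 0.459.
⇒ (E₃−E₁)/kT = ln(1/0.459) = ln(2.1786) = 0.77868.
kT = 19.8 ×10⁻²¹ J / 0.77868 = 25.4 ×10⁻²¹ J.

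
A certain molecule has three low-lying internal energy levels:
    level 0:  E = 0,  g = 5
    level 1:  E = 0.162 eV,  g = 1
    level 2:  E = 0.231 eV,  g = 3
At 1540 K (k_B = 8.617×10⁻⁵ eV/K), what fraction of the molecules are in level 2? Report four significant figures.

k_BT = 8.617×10⁻⁵ × 1540 K = 0.132702 eV.
Eᵢ/kT = 0, 1.22078, 1.74074.
Z = Σ gᵢe^(−Eᵢ/kT) = 5·e^(−0) + 1·e^(−1.22078) + 3·e^(−1.74074) = 5.00000 + 0.295000 + 0.526172 = 5.82117.
P₂ = g₂ e^(−E₂/kT) / Z = 0.526172/5.82117 = 0.09039.

0.09039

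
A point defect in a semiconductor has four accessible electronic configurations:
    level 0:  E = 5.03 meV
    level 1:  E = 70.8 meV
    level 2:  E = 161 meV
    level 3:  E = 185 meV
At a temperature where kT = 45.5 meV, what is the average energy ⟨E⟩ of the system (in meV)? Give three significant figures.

23.7 meV

Eᵢ/kT = 0.11055, 1.5560, 3.5385, 4.0659.
Z = Σ e^(−Eᵢ/kT) = e^(−0.11055) + e^(−1.5560) + e^(−3.5385) + e^(−4.0659) = 0.89534 + 0.21098 + 0.029057 + 0.017148 = 1.1525.
⟨E⟩ = Σ Eᵢ e^(−Eᵢ/kT) / Z = (5.03·0.89534 + 70.8·0.21098 + 161·0.029057 + 185·0.017148) / 1.1525 = 23.7 meV.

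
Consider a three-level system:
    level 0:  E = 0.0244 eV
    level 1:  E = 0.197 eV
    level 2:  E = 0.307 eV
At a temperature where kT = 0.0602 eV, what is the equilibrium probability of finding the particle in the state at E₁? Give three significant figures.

0.0533

Eᵢ/kT = 0.40532, 3.2724, 5.0997.
Z = Σ e^(−Eᵢ/kT) = e^(−0.40532) + e^(−3.2724) + e^(−5.0997) = 0.66676 + 0.037915 + 0.0060986 = 0.71077.
P₁ = e^(−E₁/kT) / Z = 0.037915/0.71077 = 0.0533.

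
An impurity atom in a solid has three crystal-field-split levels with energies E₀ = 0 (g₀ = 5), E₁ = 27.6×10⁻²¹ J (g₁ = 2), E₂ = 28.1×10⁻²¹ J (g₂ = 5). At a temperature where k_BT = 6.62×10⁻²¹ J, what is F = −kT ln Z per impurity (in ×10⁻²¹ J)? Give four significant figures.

Eᵢ/kT = 0, 4.16918, 4.24471.
Z = Σ gᵢe^(−Eᵢ/kT) = 5·e^(−0) + 2·e^(−4.16918) + 5·e^(−4.24471) = 5.00000 + 0.0309299 + 0.0716995 = 5.10263.
F = −kT ln Z = −6.62 × ln(5.10263) = −6.62 × 1.62976 = -10.79 ×10⁻²¹ J.

-10.79 ×10⁻²¹ J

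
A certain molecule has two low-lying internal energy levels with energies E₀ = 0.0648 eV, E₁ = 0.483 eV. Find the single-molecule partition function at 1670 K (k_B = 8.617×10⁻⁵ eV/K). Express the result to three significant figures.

k_BT = 8.617×10⁻⁵ × 1670 K = 0.14390 eV.
Eᵢ/kT = 0.45031, 3.3565.
Z = Σ e^(−Eᵢ/kT) = e^(−0.45031) + e^(−3.3565) = 0.63743 + 0.034857 = 0.67229.

Z = 0.672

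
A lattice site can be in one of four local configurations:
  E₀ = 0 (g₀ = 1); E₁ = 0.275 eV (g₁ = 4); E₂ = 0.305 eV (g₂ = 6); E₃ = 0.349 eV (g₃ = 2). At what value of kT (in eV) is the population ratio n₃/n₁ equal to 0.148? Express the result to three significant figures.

0.0608 eV

n₃/n₁ = (g₃/g₁) exp[−(E₃−E₁)/kT] = 0.148.
⇒ (E₃−E₁)/kT = ln((2/4)/0.148) = ln(3.3784) = 1.2174.
kT = 0.074 eV / 1.2174 = 0.0608 eV.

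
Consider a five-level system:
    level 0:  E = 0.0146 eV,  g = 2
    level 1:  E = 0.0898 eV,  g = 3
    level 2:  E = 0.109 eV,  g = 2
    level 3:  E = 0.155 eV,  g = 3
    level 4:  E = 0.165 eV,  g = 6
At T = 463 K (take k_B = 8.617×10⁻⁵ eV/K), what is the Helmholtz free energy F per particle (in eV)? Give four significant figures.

k_BT = 8.617×10⁻⁵ × 463 K = 0.0398967 eV.
Eᵢ/kT = 0.365945, 2.25081, 2.73206, 3.88503, 4.13568.
Z = Σ gᵢe^(−Eᵢ/kT) = 2·e^(−0.365945) + 3·e^(−2.25081) + 2·e^(−2.73206) + 3·e^(−3.88503) + 6·e^(−4.13568) = 1.38708 + 0.315942 + 0.130170 + 0.0616416 + 0.0959507 = 1.99078.
F = −kT ln Z = −0.0398967 × ln(1.99078) = −0.0398967 × 0.688527 = -0.02747 eV.

-0.02747 eV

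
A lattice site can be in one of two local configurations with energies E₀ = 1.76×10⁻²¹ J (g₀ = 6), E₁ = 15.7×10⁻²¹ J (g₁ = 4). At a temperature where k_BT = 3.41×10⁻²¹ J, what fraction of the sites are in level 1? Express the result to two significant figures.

0.011

Eᵢ/kT = 0.5161, 4.604.
Z = Σ gᵢe^(−Eᵢ/kT) = 6·e^(−0.5161) + 4·e^(−4.604) = 3.581 + 0.04005 = 3.621.
P₁ = g₁ e^(−E₁/kT) / Z = 0.04005/3.621 = 0.011.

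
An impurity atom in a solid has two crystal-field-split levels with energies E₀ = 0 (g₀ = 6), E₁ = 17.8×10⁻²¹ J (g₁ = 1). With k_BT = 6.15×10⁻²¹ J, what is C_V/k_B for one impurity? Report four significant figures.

0.07585

Eᵢ/kT = 0, 2.89431.
Z = Σ gᵢe^(−Eᵢ/kT) = 6·e^(−0) + 1·e^(−2.89431) = 6.00000 + 0.0553372 = 6.05534.
⟨E⟩ = 0.162667, ⟨E²⟩ = 2.89547.
C_V/k_B = (⟨E²⟩ − ⟨E⟩²)/(kT)² = (2.89547 − 0.0264606)/37.8225 = 0.07585.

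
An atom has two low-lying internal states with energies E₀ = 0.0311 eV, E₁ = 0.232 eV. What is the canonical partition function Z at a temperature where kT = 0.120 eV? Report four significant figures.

Eᵢ/kT = 0.259167, 1.93333.
Z = Σ e^(−Eᵢ/kT) = e^(−0.259167) + e^(−1.93333) = 0.771694 + 0.144666 = 0.916360.

Z = 0.9164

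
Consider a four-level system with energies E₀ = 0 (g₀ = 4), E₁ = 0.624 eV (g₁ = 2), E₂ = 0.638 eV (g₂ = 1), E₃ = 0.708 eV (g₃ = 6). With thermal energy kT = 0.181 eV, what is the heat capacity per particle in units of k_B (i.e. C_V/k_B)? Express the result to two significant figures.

Eᵢ/kT = 0, 3.448, 3.525, 3.912.
Z = Σ gᵢe^(−Eᵢ/kT) = 4·e^(−0) + 2·e^(−3.448) + 1·e^(−3.525) + 6·e^(−3.912) = 4.000 + 0.06362 + 0.02945 + 0.1200 = 4.213.
⟨E⟩ = 0.03405 eV, ⟨E²⟩ = 0.02300 eV².
C_V/k_B = (⟨E²⟩ − ⟨E⟩²)/(kT)² = (0.02300 − 0.001159)/0.03276 = 0.67.

0.67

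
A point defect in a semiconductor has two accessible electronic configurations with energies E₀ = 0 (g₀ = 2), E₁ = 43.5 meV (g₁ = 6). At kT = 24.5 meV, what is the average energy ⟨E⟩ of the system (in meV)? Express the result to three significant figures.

Eᵢ/kT = 0, 1.7755.
Z = Σ gᵢe^(−Eᵢ/kT) = 2·e^(−0) + 6·e^(−1.7755) = 2.0000 + 1.0164 = 3.0164.
⟨E⟩ = Σ Eᵢ gᵢe^(−Eᵢ/kT) / Z = (0·2.0000 + 43.5·1.0164) / 3.0164 = 14.7 meV.

14.7 meV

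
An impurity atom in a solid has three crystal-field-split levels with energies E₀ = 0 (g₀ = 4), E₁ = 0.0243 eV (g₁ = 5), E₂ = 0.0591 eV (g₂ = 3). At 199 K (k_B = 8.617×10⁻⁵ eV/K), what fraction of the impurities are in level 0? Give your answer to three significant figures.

k_BT = 8.617×10⁻⁵ × 199 K = 0.017148 eV.
Eᵢ/kT = 0, 1.4171, 3.4465.
Z = Σ gᵢe^(−Eᵢ/kT) = 4·e^(−0) + 5·e^(−1.4171) + 3·e^(−3.4465) = 4.0000 + 1.2121 + 0.095571 = 5.3077.
P₀ = g₀ e^(−E₀/kT) / Z = 4.0000/5.3077 = 0.754.

0.754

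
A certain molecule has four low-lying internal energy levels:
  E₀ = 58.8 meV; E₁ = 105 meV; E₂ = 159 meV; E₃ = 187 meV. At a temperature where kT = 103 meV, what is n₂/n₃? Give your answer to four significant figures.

1.312

n₂/n₃ = exp[−(E₂−E₃)/kT] = exp(−(-28 meV)/(103 meV)) = exp(0.271845) = 1.312.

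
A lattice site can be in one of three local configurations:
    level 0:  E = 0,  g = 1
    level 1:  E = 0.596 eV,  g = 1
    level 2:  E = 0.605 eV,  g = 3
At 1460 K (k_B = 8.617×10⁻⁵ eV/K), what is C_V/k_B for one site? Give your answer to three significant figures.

k_BT = 8.617×10⁻⁵ × 1460 K = 0.12581 eV.
Eᵢ/kT = 0, 4.7373, 4.8088.
Z = Σ gᵢe^(−Eᵢ/kT) = 1·e^(−0) + 1·e^(−4.7373) + 3·e^(−4.8088) = 1.0000 + 0.0087623 + 0.024473 = 1.0332.
⟨E⟩ = 0.019385 eV, ⟨E²⟩ = 0.011682 eV².
C_V/k_B = (⟨E²⟩ − ⟨E⟩²)/(kT)² = (0.011682 − 0.00037578)/0.015828 = 0.714.

0.714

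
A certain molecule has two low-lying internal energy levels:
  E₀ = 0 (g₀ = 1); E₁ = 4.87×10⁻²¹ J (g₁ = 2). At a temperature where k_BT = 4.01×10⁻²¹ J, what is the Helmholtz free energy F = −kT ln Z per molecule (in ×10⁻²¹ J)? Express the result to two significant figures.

-1.9 ×10⁻²¹ J

Eᵢ/kT = 0, 1.214.
Z = Σ gᵢe^(−Eᵢ/kT) = 1·e^(−0) + 2·e^(−1.214) = 1.000 + 0.5940 = 1.594.
F = −kT ln Z = −4.01 × ln(1.594) = −4.01 × 0.4662 = -1.9 ×10⁻²¹ J.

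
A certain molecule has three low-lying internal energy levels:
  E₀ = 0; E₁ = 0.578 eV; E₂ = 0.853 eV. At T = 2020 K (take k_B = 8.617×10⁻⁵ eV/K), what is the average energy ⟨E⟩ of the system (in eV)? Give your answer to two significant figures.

0.026 eV

k_BT = 8.617×10⁻⁵ × 2020 K = 0.1741 eV.
Eᵢ/kT = 0, 3.320, 4.899.
Z = Σ e^(−Eᵢ/kT) = e^(−0) + e^(−3.320) + e^(−4.899) = 1.000 + 0.03615 + 0.007454 = 1.044.
⟨E⟩ = Σ Eᵢ e^(−Eᵢ/kT) / Z = (0·1.000 + 0.578·0.03615 + 0.853·0.007454) / 1.044 = 0.026 eV.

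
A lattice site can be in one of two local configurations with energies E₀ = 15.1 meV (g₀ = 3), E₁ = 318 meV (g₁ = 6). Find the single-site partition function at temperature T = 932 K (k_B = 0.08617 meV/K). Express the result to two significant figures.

Z = 2.6

k_BT = 0.08617 × 932 K = 80.31 meV.
Eᵢ/kT = 0.1880, 3.960.
Z = Σ gᵢe^(−Eᵢ/kT) = 3·e^(−0.1880) + 6·e^(−3.960) = 2.486 + 0.1144 = 2.600.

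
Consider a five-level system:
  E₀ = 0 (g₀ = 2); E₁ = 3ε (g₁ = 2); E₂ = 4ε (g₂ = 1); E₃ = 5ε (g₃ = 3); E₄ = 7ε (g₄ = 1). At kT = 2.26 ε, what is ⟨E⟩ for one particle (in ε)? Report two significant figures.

Eᵢ/kT = 0, 1.327, 1.770, 2.212, 3.097.
Z = Σ gᵢe^(−Eᵢ/kT) = 2·e^(−0) + 2·e^(−1.327) + 1·e^(−1.770) + 3·e^(−2.212) + 1·e^(−3.097) = 2.000 + 0.5305 + 0.1703 + 0.3284 + 0.04518 = 3.074.
⟨E⟩ = Σ Eᵢ gᵢe^(−Eᵢ/kT) / Z = (0·2.000 + 3·0.5305 + 4·0.1703 + 5·0.3284 + 7·0.04518) / 3.074 = 1.4 ε.

1.4 ε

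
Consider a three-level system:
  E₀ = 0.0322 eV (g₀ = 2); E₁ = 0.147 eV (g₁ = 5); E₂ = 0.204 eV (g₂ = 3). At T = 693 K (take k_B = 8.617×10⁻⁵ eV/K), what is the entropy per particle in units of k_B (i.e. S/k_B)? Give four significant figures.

1.717

k_BT = 8.617×10⁻⁵ × 693 K = 0.0597158 eV.
Eᵢ/kT = 0.539221, 2.46166, 3.41618.
Z = Σ gᵢe^(−Eᵢ/kT) = 2·e^(−0.539221) + 5·e^(−2.46166) + 3·e^(−3.41618) = 1.16640 + 0.426466 + 0.0985129 = 1.69138.
⟨E⟩ = Σ EᵢPᵢ = 0.0711521 eV.
S/k_B = ln Z + ⟨E⟩/kT = ln(1.69138) + 0.0711521/0.0597158 = 0.525545 + 1.19151 = 1.717.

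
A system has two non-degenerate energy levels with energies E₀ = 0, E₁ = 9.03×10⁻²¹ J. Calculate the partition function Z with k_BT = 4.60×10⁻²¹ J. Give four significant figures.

Eᵢ/kT = 0, 1.96304.
Z = Σ e^(−Eᵢ/kT) = e^(−0) + e^(−1.96304) = 1.00000 + 0.140431 = 1.14043.

Z = 1.140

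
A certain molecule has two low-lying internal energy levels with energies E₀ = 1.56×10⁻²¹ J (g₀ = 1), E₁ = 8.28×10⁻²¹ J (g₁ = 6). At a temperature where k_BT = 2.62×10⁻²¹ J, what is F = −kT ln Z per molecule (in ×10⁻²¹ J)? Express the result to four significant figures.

0.5657 ×10⁻²¹ J

Eᵢ/kT = 0.595420, 3.16031.
Z = Σ gᵢe^(−Eᵢ/kT) = 1·e^(−0.595420) + 6·e^(−3.16031) = 0.551331 + 0.254476 = 0.805807.
F = −kT ln Z = −2.62 × ln(0.805807) = −2.62 × -0.215911 = 0.5657 ×10⁻²¹ J.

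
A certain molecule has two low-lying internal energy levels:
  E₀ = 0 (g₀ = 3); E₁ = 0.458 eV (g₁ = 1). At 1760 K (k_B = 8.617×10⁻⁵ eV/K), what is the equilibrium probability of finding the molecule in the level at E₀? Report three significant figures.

k_BT = 8.617×10⁻⁵ × 1760 K = 0.15166 eV.
Eᵢ/kT = 0, 3.0199.
Z = Σ gᵢe^(−Eᵢ/kT) = 3·e^(−0) + 1·e^(−3.0199) = 3.0000 + 0.048806 = 3.0488.
P₀ = g₀ e^(−E₀/kT) / Z = 3.0000/3.0488 = 0.984.

0.984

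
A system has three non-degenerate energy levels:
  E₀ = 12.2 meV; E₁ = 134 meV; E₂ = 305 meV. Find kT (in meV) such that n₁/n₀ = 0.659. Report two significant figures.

n₁/n₀ = exp[−(E₁−E₀)/kT] = 0.659.
⇒ (E₁−E₀)/kT = ln(1/0.659) = ln(1.517) = 0.4167.
kT = 121.8 meV / 0.4167 = 290 meV.

290 meV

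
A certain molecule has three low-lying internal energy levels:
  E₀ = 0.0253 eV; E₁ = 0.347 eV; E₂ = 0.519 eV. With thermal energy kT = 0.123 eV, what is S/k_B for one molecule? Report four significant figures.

Eᵢ/kT = 0.205691, 2.82114, 4.21951.
Z = Σ e^(−Eᵢ/kT) = e^(−0.205691) + e^(−2.82114) + e^(−4.21951) = 0.814085 + 0.0595380 + 0.0147058 = 0.888329.
⟨E⟩ = Σ EᵢPᵢ = 0.0550341 eV.
S/k_B = ln Z + ⟨E⟩/kT = ln(0.888329) + 0.0550341/0.123 = -0.118413 + 0.447432 = 0.3290.

0.3290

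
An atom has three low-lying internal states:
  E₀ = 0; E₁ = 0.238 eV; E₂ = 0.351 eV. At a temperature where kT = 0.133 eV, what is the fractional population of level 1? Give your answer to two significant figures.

Eᵢ/kT = 0, 1.789, 2.639.
Z = Σ e^(−Eᵢ/kT) = e^(−0) + e^(−1.789) + e^(−2.639) = 1.000 + 0.1671 + 0.07143 = 1.239.
P₁ = e^(−E₁/kT) / Z = 0.1671/1.239 = 0.13.

0.13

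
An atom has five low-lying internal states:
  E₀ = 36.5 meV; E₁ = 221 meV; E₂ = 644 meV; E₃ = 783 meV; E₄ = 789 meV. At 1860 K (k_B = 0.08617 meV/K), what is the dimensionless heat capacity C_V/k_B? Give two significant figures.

0.69

k_BT = 0.08617 × 1860 K = 160.3 meV.
Eᵢ/kT = 0.2277, 1.379, 4.017, 4.885, 4.922.
Z = Σ e^(−Eᵢ/kT) = e^(−0.2277) + e^(−1.379) + e^(−4.017) + e^(−4.885) + e^(−4.922) = 0.7964 + 0.2518 + 0.01801 + 0.007559 + 0.007285 = 1.081.
⟨E⟩ = 99.89 meV, ⟨E²⟩ = 27750 meV².
C_V/k_B = (⟨E²⟩ − ⟨E⟩²)/(kT)² = (27750 − 9978)/25700 = 0.69.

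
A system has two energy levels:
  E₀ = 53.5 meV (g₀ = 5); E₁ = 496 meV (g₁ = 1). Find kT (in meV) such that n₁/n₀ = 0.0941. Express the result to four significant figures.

n₁/n₀ = (g₁/g₀) exp[−(E₁−E₀)/kT] = 0.0941.
⇒ (E₁−E₀)/kT = ln((1/5)/0.0941) = ln(2.12540) = 0.753960.
kT = 442.5 meV / 0.753960 = 586.9 meV.

586.9 meV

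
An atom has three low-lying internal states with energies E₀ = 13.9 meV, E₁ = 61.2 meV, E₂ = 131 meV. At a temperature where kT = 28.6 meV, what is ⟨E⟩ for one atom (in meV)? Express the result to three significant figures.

Eᵢ/kT = 0.48601, 2.1399, 4.5804.
Z = Σ e^(−Eᵢ/kT) = e^(−0.48601) + e^(−2.1399) + e^(−4.5804) = 0.61508 + 0.11767 + 0.010251 = 0.74300.
⟨E⟩ = Σ Eᵢ e^(−Eᵢ/kT) / Z = (13.9·0.61508 + 61.2·0.11767 + 131·0.010251) / 0.74300 = 23.0 meV.

23.0 meV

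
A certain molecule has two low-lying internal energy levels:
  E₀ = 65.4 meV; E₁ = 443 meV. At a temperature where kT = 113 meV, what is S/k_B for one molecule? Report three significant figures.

0.149

Eᵢ/kT = 0.57876, 3.9204.
Z = Σ e^(−Eᵢ/kT) = e^(−0.57876) + e^(−3.9204) = 0.56059 + 0.019833 = 0.58042.
⟨E⟩ = Σ EᵢPᵢ = 78.303 meV.
S/k_B = ln Z + ⟨E⟩/kT = ln(0.58042) + 78.303/113 = -0.54400 + 0.69295 = 0.149.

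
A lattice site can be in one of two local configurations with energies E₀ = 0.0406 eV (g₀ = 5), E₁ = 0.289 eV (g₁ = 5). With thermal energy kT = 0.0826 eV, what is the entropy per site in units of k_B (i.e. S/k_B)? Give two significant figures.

1.8

Eᵢ/kT = 0.4915, 3.499.
Z = Σ gᵢe^(−Eᵢ/kT) = 5·e^(−0.4915) + 5·e^(−3.499) = 3.059 + 0.1511 = 3.210.
⟨E⟩ = Σ EᵢPᵢ = 0.05229 eV.
S/k_B = ln Z + ⟨E⟩/kT = ln(3.210) + 0.05229/0.0826 = 1.166 + 0.6331 = 1.8.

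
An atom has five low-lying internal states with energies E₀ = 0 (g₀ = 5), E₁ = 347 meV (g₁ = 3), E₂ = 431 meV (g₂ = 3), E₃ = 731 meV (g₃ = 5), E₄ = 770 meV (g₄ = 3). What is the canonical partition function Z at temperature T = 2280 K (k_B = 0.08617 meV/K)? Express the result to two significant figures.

k_BT = 0.08617 × 2280 K = 196.5 meV.
Eᵢ/kT = 0, 1.766, 2.193, 3.720, 3.919.
Z = Σ gᵢe^(−Eᵢ/kT) = 5·e^(−0) + 3·e^(−1.766) + 3·e^(−2.193) + 5·e^(−3.720) + 3·e^(−3.919) = 5.000 + 0.5130 + 0.3347 + 0.1212 + 0.05958 = 6.028.

Z = 6.0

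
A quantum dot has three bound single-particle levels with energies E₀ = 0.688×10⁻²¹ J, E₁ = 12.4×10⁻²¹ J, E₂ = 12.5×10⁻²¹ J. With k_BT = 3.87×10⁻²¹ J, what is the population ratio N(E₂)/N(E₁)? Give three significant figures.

n₂/n₁ = exp[−(E₂−E₁)/kT] = exp(−(0.1 ×10⁻²¹ J)/(3.87 ×10⁻²¹ J)) = exp(-0.025840) = 0.974.

0.974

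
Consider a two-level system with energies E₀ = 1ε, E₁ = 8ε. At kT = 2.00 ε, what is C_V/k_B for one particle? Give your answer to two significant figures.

0.35

Eᵢ/kT = 0.5000, 4.000.
Z = Σ e^(−Eᵢ/kT) = e^(−0.5000) + e^(−4.000) = 0.6065 + 0.01832 = 0.6248.
⟨E⟩ = 1.205 ε, ⟨E²⟩ = 2.847 ε².
C_V/k_B = (⟨E²⟩ − ⟨E⟩²)/(kT)² = (2.847 − 1.452)/4.000 = 0.35.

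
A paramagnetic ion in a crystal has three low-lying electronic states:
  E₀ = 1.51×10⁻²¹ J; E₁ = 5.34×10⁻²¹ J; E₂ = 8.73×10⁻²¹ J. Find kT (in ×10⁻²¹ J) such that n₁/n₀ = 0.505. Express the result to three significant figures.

n₁/n₀ = exp[−(E₁−E₀)/kT] = 0.505.
⇒ (E₁−E₀)/kT = ln(1/0.505) = ln(1.9802) = 0.68320.
kT = 3.83 ×10⁻²¹ J / 0.68320 = 5.61 ×10⁻²¹ J.

5.61 ×10⁻²¹ J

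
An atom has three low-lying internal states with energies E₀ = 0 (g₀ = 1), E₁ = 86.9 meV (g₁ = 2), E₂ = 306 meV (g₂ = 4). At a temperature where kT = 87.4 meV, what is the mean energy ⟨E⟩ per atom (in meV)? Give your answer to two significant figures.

54 meV

Eᵢ/kT = 0, 0.9943, 3.501.
Z = Σ gᵢe^(−Eᵢ/kT) = 1·e^(−0) + 2·e^(−0.9943) + 4·e^(−3.501) = 1.000 + 0.7400 + 0.1207 = 1.861.
⟨E⟩ = Σ Eᵢ gᵢe^(−Eᵢ/kT) / Z = (0·1.000 + 86.9·0.7400 + 306·0.1207) / 1.861 = 54 meV.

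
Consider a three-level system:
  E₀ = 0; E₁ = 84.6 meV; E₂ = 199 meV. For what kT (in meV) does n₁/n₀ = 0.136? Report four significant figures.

42.40 meV

n₁/n₀ = exp[−(E₁−E₀)/kT] = 0.136.
⇒ (E₁−E₀)/kT = ln(1/0.136) = ln(7.35294) = 1.99510.
kT = 84.6 meV / 1.99510 = 42.40 meV.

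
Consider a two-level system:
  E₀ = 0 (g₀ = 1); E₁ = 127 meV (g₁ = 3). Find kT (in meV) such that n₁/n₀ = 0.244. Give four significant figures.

n₁/n₀ = (g₁/g₀) exp[−(E₁−E₀)/kT] = 0.244.
⇒ (E₁−E₀)/kT = ln((3/1)/0.244) = ln(12.2951) = 2.50920.
kT = 127 meV / 2.50920 = 50.61 meV.

50.61 meV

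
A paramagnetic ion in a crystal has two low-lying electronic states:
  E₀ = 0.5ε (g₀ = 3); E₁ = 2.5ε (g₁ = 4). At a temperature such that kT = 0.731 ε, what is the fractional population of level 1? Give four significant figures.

0.07956

Eᵢ/kT = 0.683995, 3.41997.
Z = Σ gᵢe^(−Eᵢ/kT) = 3·e^(−0.683995) + 4·e^(−3.41997) = 1.51379 + 0.130854 = 1.64464.
P₁ = g₁ e^(−E₁/kT) / Z = 0.130854/1.64464 = 0.07956.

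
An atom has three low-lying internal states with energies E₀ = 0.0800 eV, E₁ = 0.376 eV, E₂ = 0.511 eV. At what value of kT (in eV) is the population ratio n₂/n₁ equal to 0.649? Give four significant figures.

0.3123 eV

n₂/n₁ = exp[−(E₂−E₁)/kT] = 0.649.
⇒ (E₂−E₁)/kT = ln(1/0.649) = ln(1.54083) = 0.432321.
kT = 0.135 eV / 0.432321 = 0.3123 eV.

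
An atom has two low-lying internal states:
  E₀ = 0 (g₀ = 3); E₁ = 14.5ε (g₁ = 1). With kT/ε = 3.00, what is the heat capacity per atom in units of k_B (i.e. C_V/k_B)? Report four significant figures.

Eᵢ/kT = 0, 4.83333.
Z = Σ gᵢe^(−Eᵢ/kT) = 3·e^(−0) + 1·e^(−4.83333) = 3.00000 + 0.00795997 = 3.00796.
⟨E⟩ = 0.0383714 ε, ⟨E²⟩ = 0.556385 ε².
C_V/k_B = (⟨E²⟩ − ⟨E⟩²)/(kT)² = (0.556385 − 0.00147236)/9.00000 = 0.06166.

0.06166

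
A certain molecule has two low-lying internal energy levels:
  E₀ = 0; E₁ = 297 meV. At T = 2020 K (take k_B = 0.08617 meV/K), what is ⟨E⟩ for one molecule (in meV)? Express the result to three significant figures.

k_BT = 0.08617 × 2020 K = 174.06 meV.
Eᵢ/kT = 0, 1.7063.
Z = Σ e^(−Eᵢ/kT) = e^(−0) + e^(−1.7063) = 1.0000 + 0.18154 = 1.1815.
⟨E⟩ = Σ Eᵢ e^(−Eᵢ/kT) / Z = (0·1.0000 + 297·0.18154) / 1.1815 = 45.6 meV.

45.6 meV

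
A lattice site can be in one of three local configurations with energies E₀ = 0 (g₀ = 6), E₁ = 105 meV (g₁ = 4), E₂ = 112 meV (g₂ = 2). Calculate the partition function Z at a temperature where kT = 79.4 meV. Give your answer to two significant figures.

Eᵢ/kT = 0, 1.322, 1.411.
Z = Σ gᵢe^(−Eᵢ/kT) = 6·e^(−0) + 4·e^(−1.322) + 2·e^(−1.411) = 6.000 + 1.066 + 0.4878 = 7.554.

Z = 7.6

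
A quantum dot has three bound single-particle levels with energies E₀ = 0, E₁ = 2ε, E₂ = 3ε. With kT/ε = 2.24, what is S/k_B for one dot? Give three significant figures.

Eᵢ/kT = 0, 0.89286, 1.3393.
Z = Σ e^(−Eᵢ/kT) = e^(−0) + e^(−0.89286) + e^(−1.3393) = 1.0000 + 0.40948 + 0.26203 = 1.6715.
⟨E⟩ = Σ EᵢPᵢ = 0.96025 ε.
S/k_B = ln Z + ⟨E⟩/kT = ln(1.6715) + 0.96025/2.24 = 0.51372 + 0.42868 = 0.942.

0.942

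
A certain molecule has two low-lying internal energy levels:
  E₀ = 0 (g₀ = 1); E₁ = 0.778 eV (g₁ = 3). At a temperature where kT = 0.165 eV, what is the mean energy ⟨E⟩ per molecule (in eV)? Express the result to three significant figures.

0.0204 eV

Eᵢ/kT = 0, 4.7152.
Z = Σ gᵢe^(−Eᵢ/kT) = 1·e^(−0) + 3·e^(−4.7152) = 1.0000 + 0.026874 = 1.0269.
⟨E⟩ = Σ Eᵢ gᵢe^(−Eᵢ/kT) / Z = (0·1.0000 + 0.778·0.026874) / 1.0269 = 0.0204 eV.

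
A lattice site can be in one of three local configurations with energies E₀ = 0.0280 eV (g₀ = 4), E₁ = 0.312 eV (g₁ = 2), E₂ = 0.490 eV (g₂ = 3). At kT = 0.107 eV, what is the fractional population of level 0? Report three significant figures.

Eᵢ/kT = 0.26168, 2.9159, 4.5794.
Z = Σ gᵢe^(−Eᵢ/kT) = 4·e^(−0.26168) + 2·e^(−2.9159) + 3·e^(−4.5794) = 3.0790 + 0.10831 + 0.030783 = 3.2181.
P₀ = g₀ e^(−E₀/kT) / Z = 3.0790/3.2181 = 0.957.

0.957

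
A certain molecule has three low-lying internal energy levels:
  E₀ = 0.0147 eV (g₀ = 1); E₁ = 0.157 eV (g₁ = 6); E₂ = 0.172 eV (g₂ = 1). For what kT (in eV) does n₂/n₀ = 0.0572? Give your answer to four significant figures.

n₂/n₀ = (g₂/g₀) exp[−(E₂−E₀)/kT] = 0.0572.
⇒ (E₂−E₀)/kT = ln((1/1)/0.0572) = ln(17.4825) = 2.86120.
kT = 0.1573 eV / 2.86120 = 0.05498 eV.

0.05498 eV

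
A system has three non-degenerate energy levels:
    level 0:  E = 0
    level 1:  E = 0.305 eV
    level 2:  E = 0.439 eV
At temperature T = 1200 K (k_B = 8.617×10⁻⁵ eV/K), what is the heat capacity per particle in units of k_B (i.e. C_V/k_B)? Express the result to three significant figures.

0.628

k_BT = 8.617×10⁻⁵ × 1200 K = 0.10340 eV.
Eᵢ/kT = 0, 2.9497, 4.2456.
Z = Σ e^(−Eᵢ/kT) = e^(−0) + e^(−2.9497) + e^(−4.2456) = 1.0000 + 0.052355 + 0.014327 = 1.0667.
⟨E⟩ = 0.020866 eV, ⟨E²⟩ = 0.0071542 eV².
C_V/k_B = (⟨E²⟩ − ⟨E⟩²)/(kT)² = (0.0071542 − 0.00043539)/0.010692 = 0.628.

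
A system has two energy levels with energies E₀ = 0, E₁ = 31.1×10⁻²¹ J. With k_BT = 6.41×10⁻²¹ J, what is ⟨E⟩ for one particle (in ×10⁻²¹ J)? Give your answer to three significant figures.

0.241 ×10⁻²¹ J

Eᵢ/kT = 0, 4.8518.
Z = Σ e^(−Eᵢ/kT) = e^(−0) + e^(−4.8518) = 1.0000 + 0.0078143 = 1.0078.
⟨E⟩ = Σ Eᵢ e^(−Eᵢ/kT) / Z = (0·1.0000 + 31.1·0.0078143) / 1.0078 = 0.241 ×10⁻²¹ J.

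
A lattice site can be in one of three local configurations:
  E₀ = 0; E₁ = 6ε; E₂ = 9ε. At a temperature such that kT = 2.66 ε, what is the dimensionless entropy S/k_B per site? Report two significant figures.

0.44

Eᵢ/kT = 0, 2.256, 3.383.
Z = Σ e^(−Eᵢ/kT) = e^(−0) + e^(−2.256) + e^(−3.383) = 1.000 + 0.1048 + 0.03395 = 1.139.
⟨E⟩ = Σ EᵢPᵢ = 0.8203 ε.
S/k_B = ln Z + ⟨E⟩/kT = ln(1.139) + 0.8203/2.66 = 0.1302 + 0.3084 = 0.44.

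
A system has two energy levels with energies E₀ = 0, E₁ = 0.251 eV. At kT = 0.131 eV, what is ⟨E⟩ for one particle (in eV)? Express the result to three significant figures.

Eᵢ/kT = 0, 1.9160.
Z = Σ e^(−Eᵢ/kT) = e^(−0) + e^(−1.9160) = 1.0000 + 0.14719 = 1.1472.
⟨E⟩ = Σ Eᵢ e^(−Eᵢ/kT) / Z = (0·1.0000 + 0.251·0.14719) / 1.1472 = 0.0322 eV.

0.0322 eV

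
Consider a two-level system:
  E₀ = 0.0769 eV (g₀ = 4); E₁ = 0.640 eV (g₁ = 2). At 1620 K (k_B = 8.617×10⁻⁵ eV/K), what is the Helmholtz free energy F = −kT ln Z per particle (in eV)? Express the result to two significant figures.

-0.12 eV

k_BT = 8.617×10⁻⁵ × 1620 K = 0.1396 eV.
Eᵢ/kT = 0.5509, 4.585.
Z = Σ gᵢe^(−Eᵢ/kT) = 4·e^(−0.5509) + 2·e^(−4.585) = 2.306 + 0.02041 = 2.326.
F = −kT ln Z = −0.1396 × ln(2.326) = −0.1396 × 0.8442 = -0.12 eV.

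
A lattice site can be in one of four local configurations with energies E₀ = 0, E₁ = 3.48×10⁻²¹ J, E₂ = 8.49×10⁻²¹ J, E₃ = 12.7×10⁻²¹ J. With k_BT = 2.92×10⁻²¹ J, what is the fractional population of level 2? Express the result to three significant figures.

Eᵢ/kT = 0, 1.1918, 2.9075, 4.3493.
Z = Σ e^(−Eᵢ/kT) = e^(−0) + e^(−1.1918) + e^(−2.9075) + e^(−4.3493) = 1.0000 + 0.30367 + 0.054612 + 0.012916 = 1.3712.
P₂ = e^(−E₂/kT) / Z = 0.054612/1.3712 = 0.0398.

0.0398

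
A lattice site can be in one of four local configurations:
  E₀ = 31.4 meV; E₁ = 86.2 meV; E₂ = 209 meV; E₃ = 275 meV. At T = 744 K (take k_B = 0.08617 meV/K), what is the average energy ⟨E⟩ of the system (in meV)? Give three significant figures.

57.8 meV

k_BT = 0.08617 × 744 K = 64.110 meV.
Eᵢ/kT = 0.48978, 1.3446, 3.2600, 4.2895.
Z = Σ e^(−Eᵢ/kT) = e^(−0.48978) + e^(−1.3446) + e^(−3.2600) + e^(−4.2895) = 0.61276 + 0.26064 + 0.038388 + 0.013712 = 0.92550.
⟨E⟩ = Σ Eᵢ e^(−Eᵢ/kT) / Z = (31.4·0.61276 + 86.2·0.26064 + 209·0.038388 + 275·0.013712) / 0.92550 = 57.8 meV.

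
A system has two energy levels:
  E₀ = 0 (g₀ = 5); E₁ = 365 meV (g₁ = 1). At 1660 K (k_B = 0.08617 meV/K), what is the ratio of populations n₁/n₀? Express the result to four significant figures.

k_BT = 0.08617 × 1660 K = 143.042 meV.
n₁/n₀ = (g₁/g₀) exp[−(E₁−E₀)/kT] = (1/5) × exp(−(365 meV)/(143.042 meV)) = (1/5) × exp(-2.55170) = 0.01559.

0.01559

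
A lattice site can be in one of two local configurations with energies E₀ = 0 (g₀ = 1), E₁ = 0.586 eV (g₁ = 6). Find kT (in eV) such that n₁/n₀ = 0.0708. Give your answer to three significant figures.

0.132 eV

n₁/n₀ = (g₁/g₀) exp[−(E₁−E₀)/kT] = 0.0708.
⇒ (E₁−E₀)/kT = ln((6/1)/0.0708) = ln(84.746) = 4.4397.
kT = 0.586 eV / 4.4397 = 0.132 eV.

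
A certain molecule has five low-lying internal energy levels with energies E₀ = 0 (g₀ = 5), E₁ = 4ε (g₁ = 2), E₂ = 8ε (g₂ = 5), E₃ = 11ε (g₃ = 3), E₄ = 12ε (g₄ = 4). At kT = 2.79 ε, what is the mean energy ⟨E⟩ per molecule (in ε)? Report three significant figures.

0.932 ε

Eᵢ/kT = 0, 1.4337, 2.8674, 3.9427, 4.3011.
Z = Σ gᵢe^(−Eᵢ/kT) = 5·e^(−0) + 2·e^(−1.4337) + 5·e^(−2.8674) + 3·e^(−3.9427) + 4·e^(−4.3011) = 5.0000 + 0.47685 + 0.28423 + 0.058187 + 0.054215 = 5.8735.
⟨E⟩ = Σ Eᵢ gᵢe^(−Eᵢ/kT) / Z = (0·5.0000 + 4·0.47685 + 8·0.28423 + 11·0.058187 + 12·0.054215) / 5.8735 = 0.932 ε.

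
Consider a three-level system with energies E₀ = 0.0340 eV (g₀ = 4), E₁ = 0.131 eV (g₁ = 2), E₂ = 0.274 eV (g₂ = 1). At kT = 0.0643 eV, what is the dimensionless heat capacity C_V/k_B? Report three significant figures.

Eᵢ/kT = 0.52877, 2.0373, 4.2613.
Z = Σ gᵢe^(−Eᵢ/kT) = 4·e^(−0.52877) + 2·e^(−2.0373) + 1·e^(−4.2613) = 2.3573 + 0.26076 + 0.014104 = 2.6322.
⟨E⟩ = 0.044895 eV, ⟨E²⟩ = 0.0031376 eV².
C_V/k_B = (⟨E²⟩ − ⟨E⟩²)/(kT)² = (0.0031376 − 0.0020156)/0.0041345 = 0.271.

0.271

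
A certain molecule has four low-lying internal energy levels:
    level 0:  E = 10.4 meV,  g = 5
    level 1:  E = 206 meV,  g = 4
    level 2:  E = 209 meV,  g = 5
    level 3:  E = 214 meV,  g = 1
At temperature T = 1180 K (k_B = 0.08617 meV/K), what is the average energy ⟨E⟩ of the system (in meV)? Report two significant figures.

k_BT = 0.08617 × 1180 K = 101.7 meV.
Eᵢ/kT = 0.1023, 2.026, 2.055, 2.104.
Z = Σ gᵢe^(−Eᵢ/kT) = 5·e^(−0.1023) + 4·e^(−2.026) + 5·e^(−2.055) + 1·e^(−2.104) = 4.514 + 0.5274 + 0.6405 + 0.1220 = 5.804.
⟨E⟩ = Σ Eᵢ gᵢe^(−Eᵢ/kT) / Z = (10.4·4.514 + 206·0.5274 + 209·0.6405 + 214·0.1220) / 5.804 = 54 meV.

54 meV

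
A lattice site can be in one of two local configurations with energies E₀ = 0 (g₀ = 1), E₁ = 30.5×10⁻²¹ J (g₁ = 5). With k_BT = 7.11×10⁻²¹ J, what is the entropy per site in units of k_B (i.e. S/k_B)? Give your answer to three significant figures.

0.341

Eᵢ/kT = 0, 4.2897.
Z = Σ gᵢe^(−Eᵢ/kT) = 1·e^(−0) + 5·e^(−4.2897) = 1.0000 + 0.068545 = 1.0685.
⟨E⟩ = Σ EᵢPᵢ = 1.9566 ×10⁻²¹ J.
S/k_B = ln Z + ⟨E⟩/kT = ln(1.0685) + 1.9566/7.11 = 0.066256 + 0.27519 = 0.341.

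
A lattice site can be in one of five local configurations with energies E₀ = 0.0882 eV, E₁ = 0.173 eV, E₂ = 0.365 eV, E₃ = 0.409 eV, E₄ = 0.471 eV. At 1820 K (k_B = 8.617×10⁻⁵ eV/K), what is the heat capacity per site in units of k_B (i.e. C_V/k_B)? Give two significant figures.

0.59

k_BT = 8.617×10⁻⁵ × 1820 K = 0.1568 eV.
Eᵢ/kT = 0.5625, 1.103, 2.328, 2.608, 3.004.
Z = Σ e^(−Eᵢ/kT) = e^(−0.5625) + e^(−1.103) + e^(−2.328) + e^(−2.608) + e^(−3.004) = 0.5698 + 0.3319 + 0.09749 + 0.07368 + 0.04959 = 1.122.
⟨E⟩ = 0.1754 eV, ⟨E²⟩ = 0.04517 eV².
C_V/k_B = (⟨E²⟩ − ⟨E⟩²)/(kT)² = (0.04517 − 0.03077)/0.02459 = 0.59.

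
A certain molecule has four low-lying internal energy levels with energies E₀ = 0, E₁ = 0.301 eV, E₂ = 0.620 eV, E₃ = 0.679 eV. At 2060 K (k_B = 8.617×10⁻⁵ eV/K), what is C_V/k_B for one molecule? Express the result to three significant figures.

k_BT = 8.617×10⁻⁵ × 2060 K = 0.17751 eV.
Eᵢ/kT = 0, 1.6957, 3.4928, 3.8251.
Z = Σ e^(−Eᵢ/kT) = e^(−0) + e^(−1.6957) + e^(−3.4928) + e^(−3.8251) = 1.0000 + 0.18347 + 0.030416 + 0.021816 = 1.2357.
⟨E⟩ = 0.071939 eV, ⟨E²⟩ = 0.031053 eV².
C_V/k_B = (⟨E²⟩ − ⟨E⟩²)/(kT)² = (0.031053 − 0.0051752)/0.031510 = 0.821.

0.821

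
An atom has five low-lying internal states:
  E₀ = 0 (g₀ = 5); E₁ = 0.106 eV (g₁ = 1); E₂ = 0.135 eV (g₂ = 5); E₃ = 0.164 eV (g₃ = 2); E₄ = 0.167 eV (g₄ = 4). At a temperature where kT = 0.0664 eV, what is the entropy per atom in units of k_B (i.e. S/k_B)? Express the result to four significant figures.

Eᵢ/kT = 0, 1.59639, 2.03313, 2.46988, 2.51506.
Z = Σ gᵢe^(−Eᵢ/kT) = 5·e^(−0) + 1·e^(−1.59639) + 5·e^(−2.03313) + 2·e^(−2.46988) + 4·e^(−2.51506) = 5.00000 + 0.202627 + 0.654625 + 0.169190 + 0.323432 = 6.34987.
⟨E⟩ = Σ EᵢPᵢ = 0.0301759 eV.
S/k_B = ln Z + ⟨E⟩/kT = ln(6.34987) + 0.0301759/0.0664 = 1.84843 + 0.454456 = 2.303.

2.303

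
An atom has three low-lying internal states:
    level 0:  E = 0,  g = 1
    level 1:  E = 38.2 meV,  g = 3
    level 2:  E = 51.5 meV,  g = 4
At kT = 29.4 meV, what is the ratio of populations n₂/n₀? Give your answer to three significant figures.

0.694

n₂/n₀ = (g₂/g₀) exp[−(E₂−E₀)/kT] = (4/1) × exp(−(51.5 meV)/(29.4 meV)) = (4/1) × exp(-1.7517) = 0.694.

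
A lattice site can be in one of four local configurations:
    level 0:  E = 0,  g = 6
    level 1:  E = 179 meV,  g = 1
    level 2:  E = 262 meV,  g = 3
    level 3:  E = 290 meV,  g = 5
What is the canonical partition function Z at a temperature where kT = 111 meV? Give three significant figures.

Z = 6.85

Eᵢ/kT = 0, 1.6126, 2.3604, 2.6126.
Z = Σ gᵢe^(−Eᵢ/kT) = 6·e^(−0) + 1·e^(−1.6126) + 3·e^(−2.3604) + 5·e^(−2.6126) = 6.0000 + 0.19937 + 0.28315 + 0.36672 = 6.8492.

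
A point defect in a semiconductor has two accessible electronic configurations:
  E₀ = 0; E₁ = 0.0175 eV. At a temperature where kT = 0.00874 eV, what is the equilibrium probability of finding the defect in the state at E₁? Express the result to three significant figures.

Eᵢ/kT = 0, 2.0023.
Z = Σ e^(−Eᵢ/kT) = e^(−0) + e^(−2.0023) = 1.0000 + 0.13502 = 1.1350.
P₁ = e^(−E₁/kT) / Z = 0.13502/1.1350 = 0.119.

0.119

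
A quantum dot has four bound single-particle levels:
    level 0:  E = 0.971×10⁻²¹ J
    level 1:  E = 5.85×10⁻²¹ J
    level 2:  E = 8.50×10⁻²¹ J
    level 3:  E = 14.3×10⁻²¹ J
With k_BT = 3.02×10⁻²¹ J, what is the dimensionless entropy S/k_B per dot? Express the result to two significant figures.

Eᵢ/kT = 0.3215, 1.937, 2.815, 4.735.
Z = Σ e^(−Eᵢ/kT) = e^(−0.3215) + e^(−1.937) + e^(−2.815) + e^(−4.735) = 0.7251 + 0.1441 + 0.05990 + 0.008782 = 0.9379.
⟨E⟩ = Σ EᵢPᵢ = 2.326 ×10⁻²¹ J.
S/k_B = ln Z + ⟨E⟩/kT = ln(0.9379) + 2.326/3.02 = -0.06411 + 0.7702 = 0.71.

0.71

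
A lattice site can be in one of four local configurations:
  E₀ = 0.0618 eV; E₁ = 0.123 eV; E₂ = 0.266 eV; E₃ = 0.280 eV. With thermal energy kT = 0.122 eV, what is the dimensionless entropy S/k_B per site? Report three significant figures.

1.14

Eᵢ/kT = 0.50656, 1.0082, 2.1803, 2.2951.
Z = Σ e^(−Eᵢ/kT) = e^(−0.50656) + e^(−1.0082) + e^(−2.1803) + e^(−2.2951) = 0.60256 + 0.36488 + 0.11301 + 0.10075 = 1.1812.
⟨E⟩ = Σ EᵢPᵢ = 0.11885 eV.
S/k_B = ln Z + ⟨E⟩/kT = ln(1.1812) + 0.11885/0.122 = 0.16653 + 0.97418 = 1.14.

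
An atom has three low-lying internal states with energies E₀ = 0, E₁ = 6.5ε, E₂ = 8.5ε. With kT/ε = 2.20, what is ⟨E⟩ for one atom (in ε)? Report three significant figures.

0.482 ε

Eᵢ/kT = 0, 2.9545, 3.8636.
Z = Σ e^(−Eᵢ/kT) = e^(−0) + e^(−2.9545) + e^(−3.8636) = 1.0000 + 0.052105 + 0.020992 = 1.0731.
⟨E⟩ = Σ Eᵢ e^(−Eᵢ/kT) / Z = (0·1.0000 + 6.5·0.052105 + 8.5·0.020992) / 1.0731 = 0.482 ε.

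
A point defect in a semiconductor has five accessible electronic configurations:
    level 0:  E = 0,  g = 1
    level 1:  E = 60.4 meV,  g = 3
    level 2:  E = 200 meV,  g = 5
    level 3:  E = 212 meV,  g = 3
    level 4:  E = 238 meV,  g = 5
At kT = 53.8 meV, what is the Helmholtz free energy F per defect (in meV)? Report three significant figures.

Eᵢ/kT = 0, 1.1227, 3.7175, 3.9405, 4.4238.
Z = Σ gᵢe^(−Eᵢ/kT) = 1·e^(−0) + 3·e^(−1.1227) + 5·e^(−3.7175) + 3·e^(−3.9405) + 5·e^(−4.4238) = 1.0000 + 0.97620 + 0.12147 + 0.058315 + 0.059943 = 2.2159.
F = −kT ln Z = −53.8 × ln(2.2159) = −53.8 × 0.79566 = -42.8 meV.

-42.8 meV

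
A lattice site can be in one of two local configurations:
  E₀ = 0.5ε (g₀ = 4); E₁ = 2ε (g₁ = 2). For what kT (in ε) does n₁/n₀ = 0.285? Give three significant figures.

2.67 ε

n₁/n₀ = (g₁/g₀) exp[−(E₁−E₀)/kT] = 0.285.
⇒ (E₁−E₀)/kT = ln((2/4)/0.285) = ln(1.7544) = 0.56213.
kT = 1.5ε / 0.56213 = 2.67 ε.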